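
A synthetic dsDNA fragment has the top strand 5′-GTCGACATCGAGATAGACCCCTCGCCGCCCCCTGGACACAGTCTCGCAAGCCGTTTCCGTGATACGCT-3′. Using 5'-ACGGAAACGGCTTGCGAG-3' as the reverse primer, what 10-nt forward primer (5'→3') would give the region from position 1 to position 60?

The reverse primer's reverse complement CTCGCAAGCCGTTTCCGT matches the template at positions 43–60; the product starts at position 1.
The forward primer is identical to the top strand over positions 1–10: GTCGACATCG.

5'-GTCGACATCG-3'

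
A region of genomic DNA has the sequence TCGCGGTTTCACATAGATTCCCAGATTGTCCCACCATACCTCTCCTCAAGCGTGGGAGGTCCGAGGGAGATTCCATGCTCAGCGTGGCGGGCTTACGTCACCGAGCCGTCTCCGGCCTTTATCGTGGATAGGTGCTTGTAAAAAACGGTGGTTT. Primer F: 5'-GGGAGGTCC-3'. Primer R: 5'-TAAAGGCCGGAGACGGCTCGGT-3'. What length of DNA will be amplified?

68 bp

Scanning the template, GGGAGGTCC occurs at positions 54–62; this primer anneals to the bottom strand there with its 3' end pointing downstream.
Taking the reverse complement of TAAAGGCCGGAGACGGCTCGGT gives ACCGAGCCGTCTCCGGCCTTTA, found at positions 100–121 on the template; the primer anneals here to the top strand with its 3' end pointing upstream.
Product length = (reverse-primer end) − (forward-primer start) + 1 = 121 − 54 + 1 = 68 bp.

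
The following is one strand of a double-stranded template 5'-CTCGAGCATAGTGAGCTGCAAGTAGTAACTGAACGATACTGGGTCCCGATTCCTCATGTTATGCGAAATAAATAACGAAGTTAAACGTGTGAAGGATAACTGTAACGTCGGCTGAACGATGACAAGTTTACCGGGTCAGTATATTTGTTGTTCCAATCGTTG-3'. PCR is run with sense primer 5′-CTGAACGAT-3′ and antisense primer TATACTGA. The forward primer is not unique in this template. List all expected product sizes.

115 bp, 32 bp

The forward primer CTGAACGAT matches the top strand at positions 29–37, 112–120.
The reverse primer's reverse complement is TCAGTATA, matching at positions 136–143.
Each forward site pairs with the reverse site to give a product ending at position 143: sizes 115, 32 bp.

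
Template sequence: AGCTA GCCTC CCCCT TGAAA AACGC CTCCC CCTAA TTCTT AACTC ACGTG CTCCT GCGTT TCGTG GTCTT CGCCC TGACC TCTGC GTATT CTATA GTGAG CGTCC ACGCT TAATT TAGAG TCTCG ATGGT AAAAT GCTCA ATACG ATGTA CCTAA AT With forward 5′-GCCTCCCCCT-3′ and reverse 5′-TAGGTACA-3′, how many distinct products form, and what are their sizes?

Two products: 149 bp, 131 bp

The forward primer GCCTCCCCCT matches the top strand at positions 6–15, 24–33.
The reverse primer's reverse complement is TGTACCTA, matching at positions 147–154.
Each forward site pairs with the reverse site to give a product ending at position 154: sizes 149, 131 bp.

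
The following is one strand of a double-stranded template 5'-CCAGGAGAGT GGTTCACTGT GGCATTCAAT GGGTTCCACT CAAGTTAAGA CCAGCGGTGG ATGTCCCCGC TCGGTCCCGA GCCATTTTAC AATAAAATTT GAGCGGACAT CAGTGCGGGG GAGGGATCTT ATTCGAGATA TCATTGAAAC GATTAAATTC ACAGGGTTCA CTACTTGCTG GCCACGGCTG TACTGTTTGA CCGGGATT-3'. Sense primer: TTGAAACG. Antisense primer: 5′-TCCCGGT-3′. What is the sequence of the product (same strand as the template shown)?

5'-TTGAAACGATTAAATTCACAGGGTTCACTACTTGCTGGCCACGGCTGTACTGTTTGACCGGGA-3'

The forward primer matches the template at positions 144–151.
The reverse primer's reverse complement is ACCGGGA, which matches the template at positions 200–206.
The product is the template from position 144 through 206 (63 bp).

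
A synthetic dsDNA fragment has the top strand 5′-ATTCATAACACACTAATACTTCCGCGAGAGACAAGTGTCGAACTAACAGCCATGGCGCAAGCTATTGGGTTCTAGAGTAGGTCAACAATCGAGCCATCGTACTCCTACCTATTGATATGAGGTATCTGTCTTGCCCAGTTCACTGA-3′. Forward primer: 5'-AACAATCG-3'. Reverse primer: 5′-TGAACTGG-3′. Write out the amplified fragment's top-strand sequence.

Scanning the template, AACAATCG occurs at positions 84–91; this primer anneals to the bottom strand there with its 3' end pointing downstream.
Reverse complement of the reverse primer: CCAGTTCA. This occurs on the top strand at positions 135–142.
The product is the template from position 84 through 142 (59 bp).

5'-AACAATCGAGCCATCGTACTCCTACCTATTGATATGAGGTATCTGTCTTGCCCAGTTCA-3'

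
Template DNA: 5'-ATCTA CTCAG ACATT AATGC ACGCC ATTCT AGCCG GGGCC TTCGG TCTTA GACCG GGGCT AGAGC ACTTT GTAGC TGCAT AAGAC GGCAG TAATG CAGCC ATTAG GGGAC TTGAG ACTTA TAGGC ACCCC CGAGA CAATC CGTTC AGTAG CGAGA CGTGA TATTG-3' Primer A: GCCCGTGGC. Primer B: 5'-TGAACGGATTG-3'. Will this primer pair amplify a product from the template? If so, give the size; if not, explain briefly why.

Primer A (GCCCGTGGC) does not match the top strand, and its reverse complement GCCACGGGC does not match either.
With no annealing site for primer A, no amplification occurs.

No product — primer A has no binding site in the template.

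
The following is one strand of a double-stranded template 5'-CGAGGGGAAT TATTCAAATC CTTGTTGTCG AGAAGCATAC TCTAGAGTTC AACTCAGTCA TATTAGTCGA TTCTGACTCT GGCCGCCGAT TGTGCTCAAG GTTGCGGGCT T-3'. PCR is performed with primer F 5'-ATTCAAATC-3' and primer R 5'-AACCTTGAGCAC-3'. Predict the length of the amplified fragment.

Scanning the template, ATTCAAATC occurs at positions 12–20; this primer anneals to the bottom strand there with its 3' end pointing downstream.
Taking the reverse complement of AACCTTGAGCAC gives GTGCTCAAGGTT, found at positions 92–103 on the template; the primer anneals here to the top strand with its 3' end pointing upstream.
Product length = (reverse-primer end) − (forward-primer start) + 1 = 103 − 12 + 1 = 92 bp.

92 bp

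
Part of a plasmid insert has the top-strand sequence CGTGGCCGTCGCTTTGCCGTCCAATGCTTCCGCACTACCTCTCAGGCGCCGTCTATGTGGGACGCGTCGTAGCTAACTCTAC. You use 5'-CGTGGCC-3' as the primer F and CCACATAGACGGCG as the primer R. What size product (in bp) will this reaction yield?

The forward primer matches the template at positions 1–7.
Taking the reverse complement of CCACATAGACGGCG gives CGCCGTCTATGTGG, found at positions 47–60 on the template; the primer anneals here to the top strand with its 3' end pointing upstream.
Product length = (reverse-primer end) − (forward-primer start) + 1 = 60 − 1 + 1 = 60 bp.

60 bp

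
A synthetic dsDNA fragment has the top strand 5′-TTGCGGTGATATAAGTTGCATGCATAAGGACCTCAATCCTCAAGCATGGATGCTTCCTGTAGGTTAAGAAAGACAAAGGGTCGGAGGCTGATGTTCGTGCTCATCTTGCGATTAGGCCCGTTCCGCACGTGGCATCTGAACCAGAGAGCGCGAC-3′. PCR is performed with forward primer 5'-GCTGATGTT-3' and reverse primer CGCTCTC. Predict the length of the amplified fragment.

The forward primer matches the template at positions 87–95.
The reverse primer's reverse complement is GAGAGCG, which matches the template at positions 144–150.
Amplicon spans positions 87–150: 64 bp.

64 bp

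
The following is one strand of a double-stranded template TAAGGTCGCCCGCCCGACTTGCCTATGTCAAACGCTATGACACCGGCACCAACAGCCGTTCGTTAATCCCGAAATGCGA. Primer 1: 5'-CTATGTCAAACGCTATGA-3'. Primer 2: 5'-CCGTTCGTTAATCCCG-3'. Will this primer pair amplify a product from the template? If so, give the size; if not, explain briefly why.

No product — both primers anneal to the same strand and extend in the same direction.

Primer 1 (CTATGTCAAACGCTATGA) matches the top strand at positions 23–40 (3' end points downstream).
Primer 2 (CCGTTCGTTAATCCCG) also matches the top strand directly, at positions 56–71 — its reverse complement CGGGATTAACGAACGG is not present.
Both primers anneal to the bottom strand with 3' ends pointing the same way, so neither can prime synthesis back toward the other.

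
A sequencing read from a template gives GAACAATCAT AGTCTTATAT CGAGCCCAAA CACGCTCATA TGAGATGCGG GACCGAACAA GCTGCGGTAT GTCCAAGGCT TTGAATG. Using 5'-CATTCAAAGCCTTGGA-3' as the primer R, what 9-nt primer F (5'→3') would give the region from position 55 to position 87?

5'-GAACAAGCT-3'

The reverse primer's reverse complement TCCAAGGCTTTGAATG matches the template at positions 72–87; the product starts at position 55.
The forward primer is identical to the top strand over positions 55–63: GAACAAGCT.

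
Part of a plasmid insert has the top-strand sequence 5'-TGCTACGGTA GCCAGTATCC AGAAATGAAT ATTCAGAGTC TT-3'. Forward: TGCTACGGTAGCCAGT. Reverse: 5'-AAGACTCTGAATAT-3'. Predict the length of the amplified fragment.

42 bp

Forward primer TGCTACGGTAGCCAGT is found on the top strand at positions 1–16.
Reverse complement of the reverse primer: ATATTCAGAGTCTT. This occurs on the top strand at positions 29–42.
The product runs from position 1 to position 42, so its length is 42 − 1 + 1 = 42 bp.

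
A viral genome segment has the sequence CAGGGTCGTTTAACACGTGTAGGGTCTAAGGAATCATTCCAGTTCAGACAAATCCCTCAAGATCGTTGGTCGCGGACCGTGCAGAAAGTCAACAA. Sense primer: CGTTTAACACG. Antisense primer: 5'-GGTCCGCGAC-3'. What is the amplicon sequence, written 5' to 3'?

Scanning the template, CGTTTAACACG occurs at positions 7–17; this primer anneals to the bottom strand there with its 3' end pointing downstream.
Reverse complement of the reverse primer: GTCGCGGACC. This occurs on the top strand at positions 69–78.
The product is the template from position 7 through 78 (72 bp).

5'-CGTTTAACACGTGTAGGGTCTAAGGAATCATTCCAGTTCAGACAAATCCCTCAAGATCGTTGGTCGCGGACC-3'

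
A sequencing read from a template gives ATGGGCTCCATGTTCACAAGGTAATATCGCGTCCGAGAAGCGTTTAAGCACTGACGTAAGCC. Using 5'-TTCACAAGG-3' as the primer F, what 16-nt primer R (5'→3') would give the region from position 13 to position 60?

The product's 3' end on the top strand is position 60.
The reverse primer anneals to the top strand over positions 45–60, i.e. to TAAGCACTGACGTAAG.
Its sequence written 5'→3' is the reverse complement: CTTACGTCAGTGCTTA.

5'-CTTACGTCAGTGCTTA-3'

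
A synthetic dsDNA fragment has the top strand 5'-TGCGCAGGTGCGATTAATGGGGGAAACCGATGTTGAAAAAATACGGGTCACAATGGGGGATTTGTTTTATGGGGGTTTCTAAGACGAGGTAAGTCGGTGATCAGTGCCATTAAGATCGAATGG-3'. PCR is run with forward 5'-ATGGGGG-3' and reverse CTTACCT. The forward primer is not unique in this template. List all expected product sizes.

The forward primer ATGGGGG matches the top strand at positions 17–23, 53–59, 69–75.
The reverse primer's reverse complement is AGGTAAG, matching at positions 87–93.
Each forward site pairs with the reverse site to give a product ending at position 93: sizes 77, 41, 25 bp.

77 bp, 41 bp, 25 bp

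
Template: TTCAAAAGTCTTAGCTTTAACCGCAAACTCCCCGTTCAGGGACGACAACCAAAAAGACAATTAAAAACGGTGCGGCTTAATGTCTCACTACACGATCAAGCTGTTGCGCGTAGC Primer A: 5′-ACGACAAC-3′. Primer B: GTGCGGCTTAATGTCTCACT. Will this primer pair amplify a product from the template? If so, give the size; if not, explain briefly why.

No product — both primers anneal to the same strand and extend in the same direction.

Primer A (ACGACAAC) matches the top strand at positions 42–49 (3' end points downstream).
Primer B (GTGCGGCTTAATGTCTCACT) also matches the top strand directly, at positions 70–89 — its reverse complement AGTGAGACATTAAGCCGCAC is not present.
Both primers anneal to the bottom strand with 3' ends pointing the same way, so neither can prime synthesis back toward the other.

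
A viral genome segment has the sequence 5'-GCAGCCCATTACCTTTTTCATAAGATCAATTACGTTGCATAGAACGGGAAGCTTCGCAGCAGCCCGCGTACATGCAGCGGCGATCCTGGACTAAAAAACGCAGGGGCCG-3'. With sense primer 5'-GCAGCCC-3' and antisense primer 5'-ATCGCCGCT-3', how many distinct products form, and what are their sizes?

Two products: 84 bp, 26 bp

The forward primer GCAGCCC matches the top strand at positions 1–7, 59–65.
The reverse primer's reverse complement is AGCGGCGAT, matching at positions 76–84.
Each forward site pairs with the reverse site to give a product ending at position 84: sizes 84, 26 bp.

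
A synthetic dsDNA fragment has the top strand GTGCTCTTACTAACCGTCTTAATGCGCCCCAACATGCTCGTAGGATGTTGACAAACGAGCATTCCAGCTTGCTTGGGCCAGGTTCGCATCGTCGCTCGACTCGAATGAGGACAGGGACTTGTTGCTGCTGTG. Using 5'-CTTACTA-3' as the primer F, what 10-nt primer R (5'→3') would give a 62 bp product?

The forward primer binds at positions 6–12, so a 62 bp product ends at position 6 + 62 − 1 = 67.
The reverse primer anneals to the top strand over positions 58–67, i.e. to AGCATTCCAG.
Its sequence written 5'→3' is the reverse complement: CTGGAATGCT.

5'-CTGGAATGCT-3'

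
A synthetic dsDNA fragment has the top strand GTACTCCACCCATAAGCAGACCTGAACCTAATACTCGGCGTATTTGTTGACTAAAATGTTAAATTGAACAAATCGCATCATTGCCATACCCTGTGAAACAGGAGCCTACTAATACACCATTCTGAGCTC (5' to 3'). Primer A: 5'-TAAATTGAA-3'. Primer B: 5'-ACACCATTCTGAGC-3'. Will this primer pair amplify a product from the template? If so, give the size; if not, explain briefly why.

Primer A (TAAATTGAA) matches the top strand at positions 60–68 (3' end points downstream).
Primer B (ACACCATTCTGAGC) also matches the top strand directly, at positions 114–127 — its reverse complement GCTCAGAATGGTGT is not present.
Both primers anneal to the bottom strand with 3' ends pointing the same way, so neither can prime synthesis back toward the other.

No product — both primers anneal to the same strand and extend in the same direction.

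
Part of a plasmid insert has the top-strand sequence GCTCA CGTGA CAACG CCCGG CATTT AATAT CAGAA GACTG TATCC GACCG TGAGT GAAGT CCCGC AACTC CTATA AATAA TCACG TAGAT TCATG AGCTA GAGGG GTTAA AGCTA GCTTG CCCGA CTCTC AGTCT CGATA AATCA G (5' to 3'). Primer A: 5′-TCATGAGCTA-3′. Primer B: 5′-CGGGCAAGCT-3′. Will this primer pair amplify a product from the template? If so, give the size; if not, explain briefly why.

Primer A (TCATGAGCTA) matches the top strand at positions 91–100; it acts as a forward primer.
Primer B's reverse complement is AGCTTGCCCG, matching the top strand at positions 115–124; it acts as a reverse primer.
The 3' ends face each other across positions 91–124, giving a 34 bp product.

Yes — a 34 bp product.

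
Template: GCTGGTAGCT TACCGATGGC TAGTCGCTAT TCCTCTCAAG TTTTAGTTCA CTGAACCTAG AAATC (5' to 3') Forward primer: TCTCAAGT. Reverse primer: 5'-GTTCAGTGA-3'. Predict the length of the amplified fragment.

23 bp

Scanning the template, TCTCAAGT occurs at positions 34–41; this primer anneals to the bottom strand there with its 3' end pointing downstream.
Taking the reverse complement of GTTCAGTGA gives TCACTGAAC, found at positions 48–56 on the template; the primer anneals here to the top strand with its 3' end pointing upstream.
The product runs from position 34 to position 56, so its length is 56 − 34 + 1 = 23 bp.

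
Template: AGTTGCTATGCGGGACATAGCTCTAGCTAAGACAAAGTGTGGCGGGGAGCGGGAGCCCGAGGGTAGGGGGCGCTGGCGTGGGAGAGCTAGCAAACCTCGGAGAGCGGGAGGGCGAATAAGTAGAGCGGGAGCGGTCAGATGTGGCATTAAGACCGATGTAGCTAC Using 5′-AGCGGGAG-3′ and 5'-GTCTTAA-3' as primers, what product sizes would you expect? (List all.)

106 bp, 51 bp, 30 bp

The forward primer AGCGGGAG matches the top strand at positions 48–55, 103–110, 124–131.
The reverse primer's reverse complement is TTAAGAC, matching at positions 147–153.
Each forward site pairs with the reverse site to give a product ending at position 153: sizes 106, 51, 30 bp.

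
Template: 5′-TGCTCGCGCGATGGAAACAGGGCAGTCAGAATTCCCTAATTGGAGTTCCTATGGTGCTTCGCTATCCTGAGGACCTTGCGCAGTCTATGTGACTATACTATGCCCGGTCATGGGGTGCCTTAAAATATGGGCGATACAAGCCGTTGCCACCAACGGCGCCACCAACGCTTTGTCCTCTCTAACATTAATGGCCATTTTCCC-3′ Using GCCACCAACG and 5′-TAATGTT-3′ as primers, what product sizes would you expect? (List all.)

42 bp, 30 bp

The forward primer GCCACCAACG matches the top strand at positions 146–155, 158–167.
The reverse primer's reverse complement is AACATTA, matching at positions 181–187.
Each forward site pairs with the reverse site to give a product ending at position 187: sizes 42, 30 bp.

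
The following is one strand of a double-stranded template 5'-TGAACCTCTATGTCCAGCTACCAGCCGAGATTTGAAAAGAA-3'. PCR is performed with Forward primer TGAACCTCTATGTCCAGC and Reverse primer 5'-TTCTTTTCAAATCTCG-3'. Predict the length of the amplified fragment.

The forward primer matches the template at positions 1–18.
Reverse complement of the reverse primer: CGAGATTTGAAAAGAA. This occurs on the top strand at positions 26–41.
The product runs from position 1 to position 41, so its length is 41 − 1 + 1 = 41 bp.

41 bp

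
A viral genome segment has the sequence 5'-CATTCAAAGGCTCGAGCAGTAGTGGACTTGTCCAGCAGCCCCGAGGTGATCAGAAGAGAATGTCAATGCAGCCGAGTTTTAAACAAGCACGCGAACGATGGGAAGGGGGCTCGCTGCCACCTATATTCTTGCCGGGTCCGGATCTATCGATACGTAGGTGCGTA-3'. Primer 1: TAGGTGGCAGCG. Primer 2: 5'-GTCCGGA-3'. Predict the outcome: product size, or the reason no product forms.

No product — the primers' 3' ends point away from each other.

Primer 1 (TAGGTGGCAGCG) has reverse complement CGCTGCCACCTA, which matches the top strand at positions 112–123; primer 1 anneals to the top strand there with its 3' end pointing upstream toward position 112.
Primer 2 (GTCCGGA) matches the top strand directly at positions 136–142; it anneals to the bottom strand with its 3' end pointing downstream toward position 142.
The 3' ends diverge (primer 1 extends toward position 1, primer 2 toward position 164), so the primers never converge on a shared product.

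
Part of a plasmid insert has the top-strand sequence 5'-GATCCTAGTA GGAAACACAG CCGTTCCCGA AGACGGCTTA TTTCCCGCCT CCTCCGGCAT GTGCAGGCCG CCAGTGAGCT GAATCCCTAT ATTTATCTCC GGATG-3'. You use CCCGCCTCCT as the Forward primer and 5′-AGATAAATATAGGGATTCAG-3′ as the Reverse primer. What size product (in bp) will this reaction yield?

Scanning the template, CCCGCCTCCT occurs at positions 44–53; this primer anneals to the bottom strand there with its 3' end pointing downstream.
The reverse primer's reverse complement is CTGAATCCCTATATTTATCT, which matches the template at positions 79–98.
Product length = (reverse-primer end) − (forward-primer start) + 1 = 98 − 44 + 1 = 55 bp.

55 bp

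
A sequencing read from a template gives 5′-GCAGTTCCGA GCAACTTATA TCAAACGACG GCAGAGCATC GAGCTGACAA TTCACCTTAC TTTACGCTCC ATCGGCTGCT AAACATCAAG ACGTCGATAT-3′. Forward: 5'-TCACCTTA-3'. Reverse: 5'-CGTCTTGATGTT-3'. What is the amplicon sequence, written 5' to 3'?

Forward primer TCACCTTA is found on the top strand at positions 52–59.
Taking the reverse complement of CGTCTTGATGTT gives AACATCAAGACG, found at positions 82–93 on the template; the primer anneals here to the top strand with its 3' end pointing upstream.
The product is the template from position 52 through 93 (42 bp).

5'-TCACCTTACTTTACGCTCCATCGGCTGCTAAACATCAAGACG-3'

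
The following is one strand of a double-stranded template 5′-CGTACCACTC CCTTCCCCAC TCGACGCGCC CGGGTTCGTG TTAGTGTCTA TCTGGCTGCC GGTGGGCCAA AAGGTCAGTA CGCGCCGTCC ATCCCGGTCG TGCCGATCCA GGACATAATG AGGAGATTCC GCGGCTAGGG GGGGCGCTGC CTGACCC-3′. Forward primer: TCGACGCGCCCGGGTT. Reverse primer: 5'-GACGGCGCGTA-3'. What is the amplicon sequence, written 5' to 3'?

5'-TCGACGCGCCCGGGTTCGTGTTAGTGTCTATCTGGCTGCCGGTGGGCCAAAAGGTCAGTACGCGCCGTC-3'

Forward primer TCGACGCGCCCGGGTT is found on the top strand at positions 21–36.
Reverse complement of the reverse primer: TACGCGCCGTC. This occurs on the top strand at positions 79–89.
The product is the template from position 21 through 89 (69 bp).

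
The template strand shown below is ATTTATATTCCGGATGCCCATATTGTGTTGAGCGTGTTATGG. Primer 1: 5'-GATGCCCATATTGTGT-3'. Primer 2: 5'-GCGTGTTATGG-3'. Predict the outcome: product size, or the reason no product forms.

Primer 1 (GATGCCCATATTGTGT) matches the top strand at positions 13–28 (3' end points downstream).
Primer 2 (GCGTGTTATGG) also matches the top strand directly, at positions 32–42 — its reverse complement CCATAACACGC is not present.
Both primers anneal to the bottom strand with 3' ends pointing the same way, so neither can prime synthesis back toward the other.

No product — both primers anneal to the same strand and extend in the same direction.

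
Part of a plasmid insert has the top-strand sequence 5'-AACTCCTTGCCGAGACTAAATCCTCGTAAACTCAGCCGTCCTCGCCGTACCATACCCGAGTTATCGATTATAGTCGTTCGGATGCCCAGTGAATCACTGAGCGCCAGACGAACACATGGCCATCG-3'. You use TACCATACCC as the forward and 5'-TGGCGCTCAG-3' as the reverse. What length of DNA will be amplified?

59 bp

Forward primer TACCATACCC is found on the top strand at positions 48–57.
Reverse complement of the reverse primer: CTGAGCGCCA. This occurs on the top strand at positions 97–106.
The product runs from position 48 to position 106, so its length is 106 − 48 + 1 = 59 bp.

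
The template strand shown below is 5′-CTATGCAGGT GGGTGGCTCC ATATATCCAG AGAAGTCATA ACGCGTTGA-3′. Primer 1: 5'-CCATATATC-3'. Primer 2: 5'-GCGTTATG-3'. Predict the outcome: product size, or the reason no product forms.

Primer 1 (CCATATATC) matches the top strand at positions 19–27; it acts as a forward primer.
Primer 2's reverse complement is CATAACGC, matching the top strand at positions 37–44; it acts as a reverse primer.
The 3' ends face each other across positions 19–44, giving a 26 bp product.

Yes — a 26 bp product.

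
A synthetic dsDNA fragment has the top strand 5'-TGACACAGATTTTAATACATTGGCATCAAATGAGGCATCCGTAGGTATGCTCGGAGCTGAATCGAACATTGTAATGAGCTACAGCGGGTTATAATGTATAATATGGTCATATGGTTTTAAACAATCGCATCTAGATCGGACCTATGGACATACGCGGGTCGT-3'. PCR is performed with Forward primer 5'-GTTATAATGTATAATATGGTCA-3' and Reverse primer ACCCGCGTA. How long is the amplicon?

Forward primer GTTATAATGTATAATATGGTCA is found on the top strand at positions 88–109.
Reverse complement of the reverse primer: TACGCGGGT. This occurs on the top strand at positions 151–159.
Product length = (reverse-primer end) − (forward-primer start) + 1 = 159 − 88 + 1 = 72 bp.

72 bp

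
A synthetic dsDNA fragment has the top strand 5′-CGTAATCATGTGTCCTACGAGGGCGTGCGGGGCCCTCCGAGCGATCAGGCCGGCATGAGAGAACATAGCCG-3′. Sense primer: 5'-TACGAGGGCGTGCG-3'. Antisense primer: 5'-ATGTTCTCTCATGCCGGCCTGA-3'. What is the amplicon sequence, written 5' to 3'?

The forward primer matches the template at positions 16–29.
Reverse complement of the reverse primer: TCAGGCCGGCATGAGAGAACAT. This occurs on the top strand at positions 45–66.
The product is the template from position 16 through 66 (51 bp).

5'-TACGAGGGCGTGCGGGGCCCTCCGAGCGATCAGGCCGGCATGAGAGAACAT-3'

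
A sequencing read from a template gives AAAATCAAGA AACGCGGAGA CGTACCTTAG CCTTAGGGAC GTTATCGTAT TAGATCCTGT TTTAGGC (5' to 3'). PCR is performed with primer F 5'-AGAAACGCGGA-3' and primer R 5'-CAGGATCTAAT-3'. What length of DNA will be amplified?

52 bp

Forward primer AGAAACGCGGA is found on the top strand at positions 8–18.
Taking the reverse complement of CAGGATCTAAT gives ATTAGATCCTG, found at positions 49–59 on the template; the primer anneals here to the top strand with its 3' end pointing upstream.
Amplicon spans positions 8–59: 52 bp.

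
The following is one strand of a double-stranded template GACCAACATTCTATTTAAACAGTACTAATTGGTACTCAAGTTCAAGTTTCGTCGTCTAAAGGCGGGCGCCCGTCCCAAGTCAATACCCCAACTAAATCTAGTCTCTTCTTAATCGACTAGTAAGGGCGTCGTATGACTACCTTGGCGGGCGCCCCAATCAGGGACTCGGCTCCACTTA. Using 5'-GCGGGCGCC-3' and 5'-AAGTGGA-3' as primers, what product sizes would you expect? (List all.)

The forward primer GCGGGCGCC matches the top strand at positions 62–70, 145–153.
The reverse primer's reverse complement is TCCACTT, matching at positions 171–177.
Each forward site pairs with the reverse site to give a product ending at position 177: sizes 116, 33 bp.

116 bp, 33 bp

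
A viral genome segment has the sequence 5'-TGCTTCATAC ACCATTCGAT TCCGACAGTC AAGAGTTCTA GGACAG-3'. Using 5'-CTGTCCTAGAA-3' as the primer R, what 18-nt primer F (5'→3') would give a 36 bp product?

5'-ACCATTCGATTCCGACAG-3'

The reverse primer's reverse complement TTCTAGGACAG matches the template at positions 36–46, so the product ends at position 46.
A 36 bp product then starts at position 46 − 36 + 1 = 11.
The forward primer is identical to the top strand there: ACCATTCGATTCCGACAG.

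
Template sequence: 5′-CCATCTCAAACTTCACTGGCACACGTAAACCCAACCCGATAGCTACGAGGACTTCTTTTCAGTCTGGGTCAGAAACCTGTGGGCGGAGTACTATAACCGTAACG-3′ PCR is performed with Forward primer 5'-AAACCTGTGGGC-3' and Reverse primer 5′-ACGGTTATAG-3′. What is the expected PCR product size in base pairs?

Forward primer AAACCTGTGGGC is found on the top strand at positions 73–84.
Reverse complement of the reverse primer: CTATAACCGT. This occurs on the top strand at positions 91–100.
The product runs from position 73 to position 100, so its length is 100 − 73 + 1 = 28 bp.

28 bp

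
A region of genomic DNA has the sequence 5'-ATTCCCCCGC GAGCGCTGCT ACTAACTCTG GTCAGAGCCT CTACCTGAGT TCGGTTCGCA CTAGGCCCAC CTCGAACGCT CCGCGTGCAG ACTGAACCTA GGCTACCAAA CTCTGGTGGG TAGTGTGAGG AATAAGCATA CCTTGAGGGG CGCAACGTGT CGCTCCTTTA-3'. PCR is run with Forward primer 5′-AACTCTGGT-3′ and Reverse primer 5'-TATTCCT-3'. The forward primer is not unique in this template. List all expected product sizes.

The forward primer AACTCTGGT matches the top strand at positions 24–32, 109–117.
The reverse primer's reverse complement is AGGAATA, matching at positions 128–134.
Each forward site pairs with the reverse site to give a product ending at position 134: sizes 111, 26 bp.

111 bp, 26 bp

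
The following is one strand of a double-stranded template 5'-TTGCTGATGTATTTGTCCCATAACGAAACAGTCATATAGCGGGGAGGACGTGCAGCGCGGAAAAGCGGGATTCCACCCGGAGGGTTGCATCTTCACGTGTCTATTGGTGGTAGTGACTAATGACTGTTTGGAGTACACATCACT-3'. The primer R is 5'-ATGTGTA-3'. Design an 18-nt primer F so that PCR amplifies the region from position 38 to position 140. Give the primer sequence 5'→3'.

5'-AGCGGGGAGGACGTGCAG-3'

The reverse primer's reverse complement TACACAT matches the template at positions 134–140; the product starts at position 38.
The forward primer is identical to the top strand over positions 38–55: AGCGGGGAGGACGTGCAG.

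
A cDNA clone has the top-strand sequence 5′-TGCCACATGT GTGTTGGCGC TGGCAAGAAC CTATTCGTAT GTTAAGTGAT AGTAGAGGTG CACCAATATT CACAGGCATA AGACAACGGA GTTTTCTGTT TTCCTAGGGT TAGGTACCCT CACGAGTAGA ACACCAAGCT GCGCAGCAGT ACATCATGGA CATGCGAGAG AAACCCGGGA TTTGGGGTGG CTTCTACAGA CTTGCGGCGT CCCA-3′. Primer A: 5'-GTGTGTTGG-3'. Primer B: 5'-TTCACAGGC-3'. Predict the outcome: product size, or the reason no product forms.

No product — both primers anneal to the same strand and extend in the same direction.

Primer A (GTGTGTTGG) matches the top strand at positions 9–17 (3' end points downstream).
Primer B (TTCACAGGC) also matches the top strand directly, at positions 69–77 — its reverse complement GCCTGTGAA is not present.
Both primers anneal to the bottom strand with 3' ends pointing the same way, so neither can prime synthesis back toward the other.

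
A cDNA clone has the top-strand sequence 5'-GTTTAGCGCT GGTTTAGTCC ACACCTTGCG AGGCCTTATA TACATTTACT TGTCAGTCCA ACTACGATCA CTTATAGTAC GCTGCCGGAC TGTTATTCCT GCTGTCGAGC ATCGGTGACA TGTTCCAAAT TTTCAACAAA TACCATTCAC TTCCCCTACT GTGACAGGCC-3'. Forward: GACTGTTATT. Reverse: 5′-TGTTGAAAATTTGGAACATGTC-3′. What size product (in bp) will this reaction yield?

The forward primer matches the template at positions 88–97.
Reverse complement of the reverse primer: GACATGTTCCAAATTTTCAACA. This occurs on the top strand at positions 117–138.
Amplicon spans positions 88–138: 51 bp.

51 bp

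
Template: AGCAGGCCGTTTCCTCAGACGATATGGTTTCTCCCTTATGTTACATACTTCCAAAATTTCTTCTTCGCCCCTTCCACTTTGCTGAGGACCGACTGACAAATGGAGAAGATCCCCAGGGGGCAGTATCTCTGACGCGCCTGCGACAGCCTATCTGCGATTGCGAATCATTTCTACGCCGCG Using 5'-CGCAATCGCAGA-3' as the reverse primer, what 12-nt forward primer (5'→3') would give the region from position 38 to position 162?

The reverse primer's reverse complement TCTGCGATTGCG matches the template at positions 151–162; the product starts at position 38.
The forward primer is identical to the top strand over positions 38–49: ATGTTACATACT.

5'-ATGTTACATACT-3'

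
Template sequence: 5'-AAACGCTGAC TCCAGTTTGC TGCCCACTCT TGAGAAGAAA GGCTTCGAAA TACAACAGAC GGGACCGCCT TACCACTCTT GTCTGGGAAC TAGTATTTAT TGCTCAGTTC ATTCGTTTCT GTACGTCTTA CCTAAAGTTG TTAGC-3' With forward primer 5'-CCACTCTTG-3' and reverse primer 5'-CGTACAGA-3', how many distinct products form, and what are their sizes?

Two products: 102 bp, 53 bp

The forward primer CCACTCTTG matches the top strand at positions 24–32, 73–81.
The reverse primer's reverse complement is TCTGTACG, matching at positions 118–125.
Each forward site pairs with the reverse site to give a product ending at position 125: sizes 102, 53 bp.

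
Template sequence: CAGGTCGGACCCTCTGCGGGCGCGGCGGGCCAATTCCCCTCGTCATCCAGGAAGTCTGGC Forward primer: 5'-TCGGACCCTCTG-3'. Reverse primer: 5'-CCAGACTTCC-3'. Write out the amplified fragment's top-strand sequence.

5'-TCGGACCCTCTGCGGGCGCGGCGGGCCAATTCCCCTCGTCATCCAGGAAGTCTGG-3'

The forward primer matches the template at positions 5–16.
Reverse complement of the reverse primer: GGAAGTCTGG. This occurs on the top strand at positions 50–59.
The product is the template from position 5 through 59 (55 bp).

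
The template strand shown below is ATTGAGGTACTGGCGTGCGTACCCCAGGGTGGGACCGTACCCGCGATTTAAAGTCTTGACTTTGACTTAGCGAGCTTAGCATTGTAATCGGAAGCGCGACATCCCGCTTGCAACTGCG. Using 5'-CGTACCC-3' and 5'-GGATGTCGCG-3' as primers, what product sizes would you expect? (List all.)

87 bp, 69 bp

The forward primer CGTACCC matches the top strand at positions 18–24, 36–42.
The reverse primer's reverse complement is CGCGACATCC, matching at positions 95–104.
Each forward site pairs with the reverse site to give a product ending at position 104: sizes 87, 69 bp.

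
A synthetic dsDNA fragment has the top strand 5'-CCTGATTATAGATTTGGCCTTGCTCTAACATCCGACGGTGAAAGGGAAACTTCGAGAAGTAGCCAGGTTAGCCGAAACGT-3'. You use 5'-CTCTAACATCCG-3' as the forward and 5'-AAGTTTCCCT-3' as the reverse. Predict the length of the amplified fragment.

30 bp

Scanning the template, CTCTAACATCCG occurs at positions 23–34; this primer anneals to the bottom strand there with its 3' end pointing downstream.
The reverse primer's reverse complement is AGGGAAACTT, which matches the template at positions 43–52.
The product runs from position 23 to position 52, so its length is 52 − 23 + 1 = 30 bp.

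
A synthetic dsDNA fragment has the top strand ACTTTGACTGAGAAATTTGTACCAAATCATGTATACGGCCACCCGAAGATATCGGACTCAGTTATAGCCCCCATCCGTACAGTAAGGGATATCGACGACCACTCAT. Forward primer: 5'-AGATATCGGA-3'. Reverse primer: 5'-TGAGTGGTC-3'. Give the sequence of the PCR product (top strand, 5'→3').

5'-AGATATCGGACTCAGTTATAGCCCCCATCCGTACAGTAAGGGATATCGACGACCACTCA-3'

Forward primer AGATATCGGA is found on the top strand at positions 47–56.
Reverse complement of the reverse primer: GACCACTCA. This occurs on the top strand at positions 97–105.
The product is the template from position 47 through 105 (59 bp).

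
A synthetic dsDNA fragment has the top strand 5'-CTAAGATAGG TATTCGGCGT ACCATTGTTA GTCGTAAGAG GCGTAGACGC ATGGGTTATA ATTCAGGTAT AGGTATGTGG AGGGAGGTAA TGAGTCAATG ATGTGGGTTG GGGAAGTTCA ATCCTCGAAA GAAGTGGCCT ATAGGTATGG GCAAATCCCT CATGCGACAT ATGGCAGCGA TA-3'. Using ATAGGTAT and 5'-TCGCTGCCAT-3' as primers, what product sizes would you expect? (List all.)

The forward primer ATAGGTAT matches the top strand at positions 6–13, 69–76, 141–148.
The reverse primer's reverse complement is ATGGCAGCGA, matching at positions 171–180.
Each forward site pairs with the reverse site to give a product ending at position 180: sizes 175, 112, 40 bp.

175 bp, 112 bp, 40 bp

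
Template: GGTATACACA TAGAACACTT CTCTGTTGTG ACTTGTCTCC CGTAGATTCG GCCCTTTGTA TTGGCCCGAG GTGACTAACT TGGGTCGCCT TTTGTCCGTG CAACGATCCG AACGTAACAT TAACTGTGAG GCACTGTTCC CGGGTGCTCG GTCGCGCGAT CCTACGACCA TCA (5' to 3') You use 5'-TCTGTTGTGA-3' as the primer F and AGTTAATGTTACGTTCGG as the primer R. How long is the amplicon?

Scanning the template, TCTGTTGTGA occurs at positions 22–31; this primer anneals to the bottom strand there with its 3' end pointing downstream.
Taking the reverse complement of AGTTAATGTTACGTTCGG gives CCGAACGTAACATTAACT, found at positions 108–125 on the template; the primer anneals here to the top strand with its 3' end pointing upstream.
Product length = (reverse-primer end) − (forward-primer start) + 1 = 125 − 22 + 1 = 104 bp.

104 bp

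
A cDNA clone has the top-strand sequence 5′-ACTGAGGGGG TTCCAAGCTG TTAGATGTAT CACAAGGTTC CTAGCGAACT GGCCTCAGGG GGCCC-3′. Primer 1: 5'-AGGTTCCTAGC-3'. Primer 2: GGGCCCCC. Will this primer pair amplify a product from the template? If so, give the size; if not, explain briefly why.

Primer 1 (AGGTTCCTAGC) matches the top strand at positions 35–45; it acts as a forward primer.
Primer 2's reverse complement is GGGGGCCC, matching the top strand at positions 58–65; it acts as a reverse primer.
The 3' ends face each other across positions 35–65, giving a 31 bp product.

Yes — a 31 bp product.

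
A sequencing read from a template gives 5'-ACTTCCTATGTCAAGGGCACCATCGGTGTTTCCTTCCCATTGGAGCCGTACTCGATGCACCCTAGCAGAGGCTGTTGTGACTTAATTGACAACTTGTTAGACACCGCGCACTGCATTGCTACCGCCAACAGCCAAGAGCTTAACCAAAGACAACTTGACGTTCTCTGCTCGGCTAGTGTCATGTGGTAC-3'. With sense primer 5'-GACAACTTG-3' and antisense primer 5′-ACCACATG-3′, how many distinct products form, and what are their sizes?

The forward primer GACAACTTG matches the top strand at positions 88–96, 149–157.
The reverse primer's reverse complement is CATGTGGT, matching at positions 180–187.
Each forward site pairs with the reverse site to give a product ending at position 187: sizes 100, 39 bp.

Two products: 100 bp, 39 bp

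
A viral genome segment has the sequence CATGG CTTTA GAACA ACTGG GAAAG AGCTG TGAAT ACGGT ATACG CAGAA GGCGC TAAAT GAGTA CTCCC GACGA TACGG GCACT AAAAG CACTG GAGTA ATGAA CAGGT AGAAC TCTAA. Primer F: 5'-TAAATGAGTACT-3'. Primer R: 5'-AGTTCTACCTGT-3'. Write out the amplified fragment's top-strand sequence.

5'-TAAATGAGTACTCCCGACGATACGGGCACTAAAAGCACTGGAGTAATGAACAGGTAGAACT-3'

The forward primer matches the template at positions 56–67.
The reverse primer's reverse complement is ACAGGTAGAACT, which matches the template at positions 105–116.
The product is the template from position 56 through 116 (61 bp).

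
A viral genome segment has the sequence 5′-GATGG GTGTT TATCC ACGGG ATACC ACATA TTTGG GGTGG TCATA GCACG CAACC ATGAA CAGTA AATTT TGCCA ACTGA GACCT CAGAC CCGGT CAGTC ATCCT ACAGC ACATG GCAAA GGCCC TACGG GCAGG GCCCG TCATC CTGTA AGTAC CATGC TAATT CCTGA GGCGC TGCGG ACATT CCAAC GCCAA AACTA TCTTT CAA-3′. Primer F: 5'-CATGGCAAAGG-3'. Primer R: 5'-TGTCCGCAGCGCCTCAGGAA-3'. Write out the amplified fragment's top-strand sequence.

5'-CATGGCAAAGGCCCTACGGGCAGGGCCCGTCATCCTGTAAGTACCATGCTAATTCCTGAGGCGCTGCGGACA-3'

Scanning the template, CATGGCAAAGG occurs at positions 112–122; this primer anneals to the bottom strand there with its 3' end pointing downstream.
Taking the reverse complement of TGTCCGCAGCGCCTCAGGAA gives TTCCTGAGGCGCTGCGGACA, found at positions 164–183 on the template; the primer anneals here to the top strand with its 3' end pointing upstream.
The product is the template from position 112 through 183 (72 bp).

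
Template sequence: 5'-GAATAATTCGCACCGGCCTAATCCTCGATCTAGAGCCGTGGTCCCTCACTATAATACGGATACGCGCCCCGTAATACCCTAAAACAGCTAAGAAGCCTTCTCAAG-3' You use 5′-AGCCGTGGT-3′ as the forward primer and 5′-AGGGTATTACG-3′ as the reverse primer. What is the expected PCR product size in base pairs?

47 bp

Scanning the template, AGCCGTGGT occurs at positions 34–42; this primer anneals to the bottom strand there with its 3' end pointing downstream.
Reverse complement of the reverse primer: CGTAATACCCT. This occurs on the top strand at positions 70–80.
Amplicon spans positions 34–80: 47 bp.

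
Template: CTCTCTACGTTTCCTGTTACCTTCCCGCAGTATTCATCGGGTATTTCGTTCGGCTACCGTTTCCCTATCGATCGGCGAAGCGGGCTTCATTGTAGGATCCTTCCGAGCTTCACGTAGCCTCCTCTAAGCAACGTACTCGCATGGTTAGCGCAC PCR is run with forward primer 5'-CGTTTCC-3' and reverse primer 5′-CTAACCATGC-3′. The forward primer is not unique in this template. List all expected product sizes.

141 bp, 91 bp

The forward primer CGTTTCC matches the top strand at positions 8–14, 58–64.
The reverse primer's reverse complement is GCATGGTTAG, matching at positions 139–148.
Each forward site pairs with the reverse site to give a product ending at position 148: sizes 141, 91 bp.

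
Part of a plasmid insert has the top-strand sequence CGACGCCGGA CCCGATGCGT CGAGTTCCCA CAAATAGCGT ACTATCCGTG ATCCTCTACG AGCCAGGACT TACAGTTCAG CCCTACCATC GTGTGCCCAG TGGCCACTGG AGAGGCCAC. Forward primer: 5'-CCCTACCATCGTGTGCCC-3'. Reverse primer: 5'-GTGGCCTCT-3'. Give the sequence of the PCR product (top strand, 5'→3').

5'-CCCTACCATCGTGTGCCCAGTGGCCACTGGAGAGGCCAC-3'

Scanning the template, CCCTACCATCGTGTGCCC occurs at positions 81–98; this primer anneals to the bottom strand there with its 3' end pointing downstream.
Taking the reverse complement of GTGGCCTCT gives AGAGGCCAC, found at positions 111–119 on the template; the primer anneals here to the top strand with its 3' end pointing upstream.
The product is the template from position 81 through 119 (39 bp).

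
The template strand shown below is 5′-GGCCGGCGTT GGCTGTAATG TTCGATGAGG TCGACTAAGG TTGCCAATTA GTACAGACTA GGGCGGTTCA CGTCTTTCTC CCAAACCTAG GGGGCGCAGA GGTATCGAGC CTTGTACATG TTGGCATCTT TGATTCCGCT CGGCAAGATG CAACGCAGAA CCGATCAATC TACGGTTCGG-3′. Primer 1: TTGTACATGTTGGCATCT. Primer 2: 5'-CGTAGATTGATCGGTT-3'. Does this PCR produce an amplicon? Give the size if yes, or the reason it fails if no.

Primer 1 (TTGTACATGTTGGCATCT) matches the top strand at positions 112–129; it acts as a forward primer.
Primer 2's reverse complement is AACCGATCAATCTACG, matching the top strand at positions 159–174; it acts as a reverse primer.
The 3' ends face each other across positions 112–174, giving a 63 bp product.

Yes — a 63 bp product.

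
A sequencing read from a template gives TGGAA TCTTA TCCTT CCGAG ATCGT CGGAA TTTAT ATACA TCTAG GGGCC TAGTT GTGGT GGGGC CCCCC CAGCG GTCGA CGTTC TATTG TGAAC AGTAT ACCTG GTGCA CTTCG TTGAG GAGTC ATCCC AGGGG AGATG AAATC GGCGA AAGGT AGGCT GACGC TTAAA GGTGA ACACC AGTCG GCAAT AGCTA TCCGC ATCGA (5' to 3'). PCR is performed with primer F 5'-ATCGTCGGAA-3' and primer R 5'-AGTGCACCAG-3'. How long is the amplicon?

Forward primer ATCGTCGGAA is found on the top strand at positions 21–30.
The reverse primer's reverse complement is CTGGTGCACT, which matches the template at positions 103–112.
Product length = (reverse-primer end) − (forward-primer start) + 1 = 112 − 21 + 1 = 92 bp.

92 bp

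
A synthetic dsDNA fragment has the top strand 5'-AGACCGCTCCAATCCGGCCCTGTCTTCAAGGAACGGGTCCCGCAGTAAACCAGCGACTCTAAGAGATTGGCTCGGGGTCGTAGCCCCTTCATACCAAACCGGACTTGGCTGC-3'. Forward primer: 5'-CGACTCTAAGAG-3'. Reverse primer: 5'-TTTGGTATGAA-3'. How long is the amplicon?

Forward primer CGACTCTAAGAG is found on the top strand at positions 54–65.
Taking the reverse complement of TTTGGTATGAA gives TTCATACCAAA, found at positions 88–98 on the template; the primer anneals here to the top strand with its 3' end pointing upstream.
The product runs from position 54 to position 98, so its length is 98 − 54 + 1 = 45 bp.

45 bp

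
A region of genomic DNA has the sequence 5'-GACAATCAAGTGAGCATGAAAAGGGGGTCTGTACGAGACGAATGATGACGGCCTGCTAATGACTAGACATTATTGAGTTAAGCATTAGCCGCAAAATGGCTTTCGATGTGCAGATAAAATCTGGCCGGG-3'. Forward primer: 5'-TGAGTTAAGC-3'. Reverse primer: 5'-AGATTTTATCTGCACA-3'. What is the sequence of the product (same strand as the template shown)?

The forward primer matches the template at positions 74–83.
Taking the reverse complement of AGATTTTATCTGCACA gives TGTGCAGATAAAATCT, found at positions 107–122 on the template; the primer anneals here to the top strand with its 3' end pointing upstream.
The product is the template from position 74 through 122 (49 bp).

5'-TGAGTTAAGCATTAGCCGCAAAATGGCTTTCGATGTGCAGATAAAATCT-3'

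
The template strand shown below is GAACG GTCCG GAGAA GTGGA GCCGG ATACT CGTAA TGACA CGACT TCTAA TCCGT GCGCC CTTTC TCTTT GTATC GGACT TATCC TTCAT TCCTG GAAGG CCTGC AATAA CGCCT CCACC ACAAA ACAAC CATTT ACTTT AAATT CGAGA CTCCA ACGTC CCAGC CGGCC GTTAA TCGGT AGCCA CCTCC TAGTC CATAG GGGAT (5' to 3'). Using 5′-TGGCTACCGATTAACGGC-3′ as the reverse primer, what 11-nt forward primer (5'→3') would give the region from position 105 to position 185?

The reverse primer's reverse complement GCCGTTAATCGGTAGCCA matches the template at positions 168–185; the product starts at position 105.
The forward primer is identical to the top strand over positions 105–115: CAATAACGCCT.

5'-CAATAACGCCT-3'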